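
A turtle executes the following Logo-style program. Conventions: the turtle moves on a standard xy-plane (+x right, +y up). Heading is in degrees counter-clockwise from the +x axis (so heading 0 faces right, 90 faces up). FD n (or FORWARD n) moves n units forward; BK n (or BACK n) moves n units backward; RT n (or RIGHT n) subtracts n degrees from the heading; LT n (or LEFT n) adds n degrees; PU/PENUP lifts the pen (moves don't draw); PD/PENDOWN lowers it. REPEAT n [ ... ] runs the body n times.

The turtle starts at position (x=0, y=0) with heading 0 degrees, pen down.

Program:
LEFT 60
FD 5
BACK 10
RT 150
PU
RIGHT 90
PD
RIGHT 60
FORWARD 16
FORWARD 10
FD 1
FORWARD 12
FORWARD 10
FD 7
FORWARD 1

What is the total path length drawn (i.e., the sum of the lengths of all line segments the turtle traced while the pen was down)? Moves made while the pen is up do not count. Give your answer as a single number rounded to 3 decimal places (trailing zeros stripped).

Answer: 72

Derivation:
Executing turtle program step by step:
Start: pos=(0,0), heading=0, pen down
LT 60: heading 0 -> 60
FD 5: (0,0) -> (2.5,4.33) [heading=60, draw]
BK 10: (2.5,4.33) -> (-2.5,-4.33) [heading=60, draw]
RT 150: heading 60 -> 270
PU: pen up
RT 90: heading 270 -> 180
PD: pen down
RT 60: heading 180 -> 120
FD 16: (-2.5,-4.33) -> (-10.5,9.526) [heading=120, draw]
FD 10: (-10.5,9.526) -> (-15.5,18.187) [heading=120, draw]
FD 1: (-15.5,18.187) -> (-16,19.053) [heading=120, draw]
FD 12: (-16,19.053) -> (-22,29.445) [heading=120, draw]
FD 10: (-22,29.445) -> (-27,38.105) [heading=120, draw]
FD 7: (-27,38.105) -> (-30.5,44.167) [heading=120, draw]
FD 1: (-30.5,44.167) -> (-31,45.033) [heading=120, draw]
Final: pos=(-31,45.033), heading=120, 9 segment(s) drawn

Segment lengths:
  seg 1: (0,0) -> (2.5,4.33), length = 5
  seg 2: (2.5,4.33) -> (-2.5,-4.33), length = 10
  seg 3: (-2.5,-4.33) -> (-10.5,9.526), length = 16
  seg 4: (-10.5,9.526) -> (-15.5,18.187), length = 10
  seg 5: (-15.5,18.187) -> (-16,19.053), length = 1
  seg 6: (-16,19.053) -> (-22,29.445), length = 12
  seg 7: (-22,29.445) -> (-27,38.105), length = 10
  seg 8: (-27,38.105) -> (-30.5,44.167), length = 7
  seg 9: (-30.5,44.167) -> (-31,45.033), length = 1
Total = 72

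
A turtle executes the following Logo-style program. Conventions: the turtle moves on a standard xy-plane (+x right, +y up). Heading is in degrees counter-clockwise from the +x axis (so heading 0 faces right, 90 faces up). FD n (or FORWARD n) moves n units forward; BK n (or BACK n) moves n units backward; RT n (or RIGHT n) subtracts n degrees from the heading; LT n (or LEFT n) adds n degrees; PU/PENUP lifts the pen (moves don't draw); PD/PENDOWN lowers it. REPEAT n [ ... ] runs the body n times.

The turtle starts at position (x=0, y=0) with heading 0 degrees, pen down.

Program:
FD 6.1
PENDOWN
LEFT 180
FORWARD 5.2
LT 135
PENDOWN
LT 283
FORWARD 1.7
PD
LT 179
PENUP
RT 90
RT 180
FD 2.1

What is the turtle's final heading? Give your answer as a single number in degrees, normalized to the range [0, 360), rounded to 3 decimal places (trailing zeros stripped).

Answer: 147

Derivation:
Executing turtle program step by step:
Start: pos=(0,0), heading=0, pen down
FD 6.1: (0,0) -> (6.1,0) [heading=0, draw]
PD: pen down
LT 180: heading 0 -> 180
FD 5.2: (6.1,0) -> (0.9,0) [heading=180, draw]
LT 135: heading 180 -> 315
PD: pen down
LT 283: heading 315 -> 238
FD 1.7: (0.9,0) -> (-0.001,-1.442) [heading=238, draw]
PD: pen down
LT 179: heading 238 -> 57
PU: pen up
RT 90: heading 57 -> 327
RT 180: heading 327 -> 147
FD 2.1: (-0.001,-1.442) -> (-1.762,-0.298) [heading=147, move]
Final: pos=(-1.762,-0.298), heading=147, 3 segment(s) drawn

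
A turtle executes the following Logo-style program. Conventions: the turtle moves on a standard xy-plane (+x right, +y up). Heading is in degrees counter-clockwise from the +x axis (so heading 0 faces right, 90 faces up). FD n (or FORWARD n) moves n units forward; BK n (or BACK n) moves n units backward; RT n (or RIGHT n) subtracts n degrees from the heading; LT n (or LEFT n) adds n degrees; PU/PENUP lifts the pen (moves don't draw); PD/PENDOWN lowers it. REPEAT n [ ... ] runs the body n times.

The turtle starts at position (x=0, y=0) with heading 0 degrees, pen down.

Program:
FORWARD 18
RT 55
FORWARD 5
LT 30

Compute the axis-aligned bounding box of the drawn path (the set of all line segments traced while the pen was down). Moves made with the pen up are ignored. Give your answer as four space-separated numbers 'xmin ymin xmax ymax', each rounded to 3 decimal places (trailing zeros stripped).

Answer: 0 -4.096 20.868 0

Derivation:
Executing turtle program step by step:
Start: pos=(0,0), heading=0, pen down
FD 18: (0,0) -> (18,0) [heading=0, draw]
RT 55: heading 0 -> 305
FD 5: (18,0) -> (20.868,-4.096) [heading=305, draw]
LT 30: heading 305 -> 335
Final: pos=(20.868,-4.096), heading=335, 2 segment(s) drawn

Segment endpoints: x in {0, 18, 20.868}, y in {-4.096, 0}
xmin=0, ymin=-4.096, xmax=20.868, ymax=0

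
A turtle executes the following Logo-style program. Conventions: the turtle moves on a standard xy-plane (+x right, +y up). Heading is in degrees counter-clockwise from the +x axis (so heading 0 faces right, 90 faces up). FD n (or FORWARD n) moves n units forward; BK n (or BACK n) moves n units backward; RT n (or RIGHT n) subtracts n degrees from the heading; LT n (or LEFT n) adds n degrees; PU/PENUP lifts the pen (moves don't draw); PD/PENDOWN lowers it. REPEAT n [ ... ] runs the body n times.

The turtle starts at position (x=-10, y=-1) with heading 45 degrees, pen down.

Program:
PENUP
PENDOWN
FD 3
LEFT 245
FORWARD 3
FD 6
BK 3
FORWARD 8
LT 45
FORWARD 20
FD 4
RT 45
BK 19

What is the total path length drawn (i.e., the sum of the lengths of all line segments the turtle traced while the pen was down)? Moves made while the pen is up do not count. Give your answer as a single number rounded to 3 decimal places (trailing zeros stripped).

Executing turtle program step by step:
Start: pos=(-10,-1), heading=45, pen down
PU: pen up
PD: pen down
FD 3: (-10,-1) -> (-7.879,1.121) [heading=45, draw]
LT 245: heading 45 -> 290
FD 3: (-7.879,1.121) -> (-6.853,-1.698) [heading=290, draw]
FD 6: (-6.853,-1.698) -> (-4.8,-7.336) [heading=290, draw]
BK 3: (-4.8,-7.336) -> (-5.827,-4.517) [heading=290, draw]
FD 8: (-5.827,-4.517) -> (-3.09,-12.034) [heading=290, draw]
LT 45: heading 290 -> 335
FD 20: (-3.09,-12.034) -> (15.036,-20.487) [heading=335, draw]
FD 4: (15.036,-20.487) -> (18.661,-22.177) [heading=335, draw]
RT 45: heading 335 -> 290
BK 19: (18.661,-22.177) -> (12.163,-4.323) [heading=290, draw]
Final: pos=(12.163,-4.323), heading=290, 8 segment(s) drawn

Segment lengths:
  seg 1: (-10,-1) -> (-7.879,1.121), length = 3
  seg 2: (-7.879,1.121) -> (-6.853,-1.698), length = 3
  seg 3: (-6.853,-1.698) -> (-4.8,-7.336), length = 6
  seg 4: (-4.8,-7.336) -> (-5.827,-4.517), length = 3
  seg 5: (-5.827,-4.517) -> (-3.09,-12.034), length = 8
  seg 6: (-3.09,-12.034) -> (15.036,-20.487), length = 20
  seg 7: (15.036,-20.487) -> (18.661,-22.177), length = 4
  seg 8: (18.661,-22.177) -> (12.163,-4.323), length = 19
Total = 66

Answer: 66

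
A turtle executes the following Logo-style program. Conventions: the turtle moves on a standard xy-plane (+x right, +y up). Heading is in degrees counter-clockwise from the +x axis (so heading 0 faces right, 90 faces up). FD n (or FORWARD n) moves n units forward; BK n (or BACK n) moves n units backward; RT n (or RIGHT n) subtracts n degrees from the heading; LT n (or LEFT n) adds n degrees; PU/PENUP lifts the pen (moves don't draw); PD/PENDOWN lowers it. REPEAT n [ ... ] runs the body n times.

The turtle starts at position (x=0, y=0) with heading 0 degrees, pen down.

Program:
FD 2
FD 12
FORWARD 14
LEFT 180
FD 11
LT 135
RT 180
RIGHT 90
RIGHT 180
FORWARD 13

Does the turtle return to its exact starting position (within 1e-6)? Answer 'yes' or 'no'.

Executing turtle program step by step:
Start: pos=(0,0), heading=0, pen down
FD 2: (0,0) -> (2,0) [heading=0, draw]
FD 12: (2,0) -> (14,0) [heading=0, draw]
FD 14: (14,0) -> (28,0) [heading=0, draw]
LT 180: heading 0 -> 180
FD 11: (28,0) -> (17,0) [heading=180, draw]
LT 135: heading 180 -> 315
RT 180: heading 315 -> 135
RT 90: heading 135 -> 45
RT 180: heading 45 -> 225
FD 13: (17,0) -> (7.808,-9.192) [heading=225, draw]
Final: pos=(7.808,-9.192), heading=225, 5 segment(s) drawn

Start position: (0, 0)
Final position: (7.808, -9.192)
Distance = 12.061; >= 1e-6 -> NOT closed

Answer: no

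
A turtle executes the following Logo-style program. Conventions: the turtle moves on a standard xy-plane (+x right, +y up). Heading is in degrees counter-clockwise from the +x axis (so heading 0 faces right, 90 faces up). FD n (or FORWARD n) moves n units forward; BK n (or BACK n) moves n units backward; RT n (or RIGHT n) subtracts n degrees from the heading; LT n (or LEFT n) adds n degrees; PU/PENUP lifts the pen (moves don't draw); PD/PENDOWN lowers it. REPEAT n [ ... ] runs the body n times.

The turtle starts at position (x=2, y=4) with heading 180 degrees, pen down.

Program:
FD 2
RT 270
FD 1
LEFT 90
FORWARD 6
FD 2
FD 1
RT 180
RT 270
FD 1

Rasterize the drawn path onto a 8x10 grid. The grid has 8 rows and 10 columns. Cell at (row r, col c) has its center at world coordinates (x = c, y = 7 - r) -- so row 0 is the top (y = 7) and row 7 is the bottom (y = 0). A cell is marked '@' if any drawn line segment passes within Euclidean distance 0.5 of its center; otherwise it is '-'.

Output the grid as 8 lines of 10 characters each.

Segment 0: (2,4) -> (0,4)
Segment 1: (0,4) -> (0,3)
Segment 2: (0,3) -> (6,3)
Segment 3: (6,3) -> (8,3)
Segment 4: (8,3) -> (9,3)
Segment 5: (9,3) -> (9,2)

Answer: ----------
----------
----------
@@@-------
@@@@@@@@@@
---------@
----------
----------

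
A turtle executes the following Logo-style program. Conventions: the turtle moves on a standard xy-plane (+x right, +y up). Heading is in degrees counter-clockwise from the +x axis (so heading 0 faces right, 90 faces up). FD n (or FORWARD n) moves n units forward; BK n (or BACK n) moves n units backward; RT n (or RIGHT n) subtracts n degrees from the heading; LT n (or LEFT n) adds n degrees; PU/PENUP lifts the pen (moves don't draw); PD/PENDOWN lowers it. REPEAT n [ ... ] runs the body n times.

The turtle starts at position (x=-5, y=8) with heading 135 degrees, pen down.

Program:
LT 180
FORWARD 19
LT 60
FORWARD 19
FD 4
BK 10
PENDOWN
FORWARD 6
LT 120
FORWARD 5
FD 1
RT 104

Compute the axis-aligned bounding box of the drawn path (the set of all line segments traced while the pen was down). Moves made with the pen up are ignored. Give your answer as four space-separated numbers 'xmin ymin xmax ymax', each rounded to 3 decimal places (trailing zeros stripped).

Executing turtle program step by step:
Start: pos=(-5,8), heading=135, pen down
LT 180: heading 135 -> 315
FD 19: (-5,8) -> (8.435,-5.435) [heading=315, draw]
LT 60: heading 315 -> 15
FD 19: (8.435,-5.435) -> (26.788,-0.517) [heading=15, draw]
FD 4: (26.788,-0.517) -> (30.651,0.518) [heading=15, draw]
BK 10: (30.651,0.518) -> (20.992,-2.07) [heading=15, draw]
PD: pen down
FD 6: (20.992,-2.07) -> (26.788,-0.517) [heading=15, draw]
LT 120: heading 15 -> 135
FD 5: (26.788,-0.517) -> (23.252,3.018) [heading=135, draw]
FD 1: (23.252,3.018) -> (22.545,3.725) [heading=135, draw]
RT 104: heading 135 -> 31
Final: pos=(22.545,3.725), heading=31, 7 segment(s) drawn

Segment endpoints: x in {-5, 8.435, 20.992, 22.545, 23.252, 26.788, 30.651}, y in {-5.435, -2.07, -0.517, -0.517, 0.518, 3.018, 3.725, 8}
xmin=-5, ymin=-5.435, xmax=30.651, ymax=8

Answer: -5 -5.435 30.651 8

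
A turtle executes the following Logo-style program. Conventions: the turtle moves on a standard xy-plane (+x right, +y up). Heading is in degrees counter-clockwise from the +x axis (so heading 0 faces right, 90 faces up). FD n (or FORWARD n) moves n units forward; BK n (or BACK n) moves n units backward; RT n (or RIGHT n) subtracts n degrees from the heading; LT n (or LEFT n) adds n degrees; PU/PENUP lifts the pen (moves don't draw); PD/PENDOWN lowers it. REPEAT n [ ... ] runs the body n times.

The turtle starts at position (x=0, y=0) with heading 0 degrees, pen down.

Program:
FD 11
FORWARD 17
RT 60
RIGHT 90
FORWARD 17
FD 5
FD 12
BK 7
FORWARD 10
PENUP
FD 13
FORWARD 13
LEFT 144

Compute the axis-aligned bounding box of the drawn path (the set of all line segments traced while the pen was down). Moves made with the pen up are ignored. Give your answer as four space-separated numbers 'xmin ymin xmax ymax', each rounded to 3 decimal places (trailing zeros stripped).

Executing turtle program step by step:
Start: pos=(0,0), heading=0, pen down
FD 11: (0,0) -> (11,0) [heading=0, draw]
FD 17: (11,0) -> (28,0) [heading=0, draw]
RT 60: heading 0 -> 300
RT 90: heading 300 -> 210
FD 17: (28,0) -> (13.278,-8.5) [heading=210, draw]
FD 5: (13.278,-8.5) -> (8.947,-11) [heading=210, draw]
FD 12: (8.947,-11) -> (-1.445,-17) [heading=210, draw]
BK 7: (-1.445,-17) -> (4.617,-13.5) [heading=210, draw]
FD 10: (4.617,-13.5) -> (-4.043,-18.5) [heading=210, draw]
PU: pen up
FD 13: (-4.043,-18.5) -> (-15.301,-25) [heading=210, move]
FD 13: (-15.301,-25) -> (-26.56,-31.5) [heading=210, move]
LT 144: heading 210 -> 354
Final: pos=(-26.56,-31.5), heading=354, 7 segment(s) drawn

Segment endpoints: x in {-4.043, -1.445, 0, 4.617, 8.947, 11, 13.278, 28}, y in {-18.5, -17, -13.5, -11, -8.5, 0}
xmin=-4.043, ymin=-18.5, xmax=28, ymax=0

Answer: -4.043 -18.5 28 0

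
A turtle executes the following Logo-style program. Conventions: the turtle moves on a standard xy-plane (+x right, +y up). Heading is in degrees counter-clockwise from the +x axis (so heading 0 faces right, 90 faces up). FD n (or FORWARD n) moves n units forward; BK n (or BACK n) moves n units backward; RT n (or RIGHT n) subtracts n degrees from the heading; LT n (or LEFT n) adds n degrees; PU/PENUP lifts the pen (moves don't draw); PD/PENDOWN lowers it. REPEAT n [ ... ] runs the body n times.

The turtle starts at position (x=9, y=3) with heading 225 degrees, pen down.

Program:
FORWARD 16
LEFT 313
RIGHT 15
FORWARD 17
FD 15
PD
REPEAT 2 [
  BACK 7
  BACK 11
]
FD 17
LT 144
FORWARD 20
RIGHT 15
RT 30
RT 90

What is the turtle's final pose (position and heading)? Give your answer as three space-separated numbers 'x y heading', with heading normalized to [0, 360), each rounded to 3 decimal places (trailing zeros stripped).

Answer: -2.709 -20.486 172

Derivation:
Executing turtle program step by step:
Start: pos=(9,3), heading=225, pen down
FD 16: (9,3) -> (-2.314,-8.314) [heading=225, draw]
LT 313: heading 225 -> 178
RT 15: heading 178 -> 163
FD 17: (-2.314,-8.314) -> (-18.571,-3.343) [heading=163, draw]
FD 15: (-18.571,-3.343) -> (-32.915,1.042) [heading=163, draw]
PD: pen down
REPEAT 2 [
  -- iteration 1/2 --
  BK 7: (-32.915,1.042) -> (-26.221,-1.004) [heading=163, draw]
  BK 11: (-26.221,-1.004) -> (-15.702,-4.221) [heading=163, draw]
  -- iteration 2/2 --
  BK 7: (-15.702,-4.221) -> (-9.008,-6.267) [heading=163, draw]
  BK 11: (-9.008,-6.267) -> (1.512,-9.483) [heading=163, draw]
]
FD 17: (1.512,-9.483) -> (-14.746,-4.513) [heading=163, draw]
LT 144: heading 163 -> 307
FD 20: (-14.746,-4.513) -> (-2.709,-20.486) [heading=307, draw]
RT 15: heading 307 -> 292
RT 30: heading 292 -> 262
RT 90: heading 262 -> 172
Final: pos=(-2.709,-20.486), heading=172, 9 segment(s) drawn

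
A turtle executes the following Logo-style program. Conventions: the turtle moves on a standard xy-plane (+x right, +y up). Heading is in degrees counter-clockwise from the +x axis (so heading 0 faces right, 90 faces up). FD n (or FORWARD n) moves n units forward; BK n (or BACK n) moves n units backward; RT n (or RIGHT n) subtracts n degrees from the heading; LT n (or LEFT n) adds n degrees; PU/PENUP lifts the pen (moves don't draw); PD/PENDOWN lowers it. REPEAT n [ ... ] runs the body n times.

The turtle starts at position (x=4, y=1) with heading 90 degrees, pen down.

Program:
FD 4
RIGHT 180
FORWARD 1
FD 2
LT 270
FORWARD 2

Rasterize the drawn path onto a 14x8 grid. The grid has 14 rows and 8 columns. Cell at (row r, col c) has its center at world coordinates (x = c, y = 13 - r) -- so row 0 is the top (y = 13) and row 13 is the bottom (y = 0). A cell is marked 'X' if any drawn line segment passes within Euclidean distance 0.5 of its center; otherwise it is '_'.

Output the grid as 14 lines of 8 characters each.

Segment 0: (4,1) -> (4,5)
Segment 1: (4,5) -> (4,4)
Segment 2: (4,4) -> (4,2)
Segment 3: (4,2) -> (2,2)

Answer: ________
________
________
________
________
________
________
________
____X___
____X___
____X___
__XXX___
____X___
________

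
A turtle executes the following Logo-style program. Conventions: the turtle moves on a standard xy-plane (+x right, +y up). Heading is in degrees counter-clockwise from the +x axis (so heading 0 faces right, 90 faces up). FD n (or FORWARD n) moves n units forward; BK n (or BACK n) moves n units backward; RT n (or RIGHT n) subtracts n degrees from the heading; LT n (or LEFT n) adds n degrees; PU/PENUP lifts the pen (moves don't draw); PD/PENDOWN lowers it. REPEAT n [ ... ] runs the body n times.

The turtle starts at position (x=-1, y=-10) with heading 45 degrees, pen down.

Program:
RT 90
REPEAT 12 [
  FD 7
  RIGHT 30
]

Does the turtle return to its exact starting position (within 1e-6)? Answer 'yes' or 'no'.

Answer: yes

Derivation:
Executing turtle program step by step:
Start: pos=(-1,-10), heading=45, pen down
RT 90: heading 45 -> 315
REPEAT 12 [
  -- iteration 1/12 --
  FD 7: (-1,-10) -> (3.95,-14.95) [heading=315, draw]
  RT 30: heading 315 -> 285
  -- iteration 2/12 --
  FD 7: (3.95,-14.95) -> (5.761,-21.711) [heading=285, draw]
  RT 30: heading 285 -> 255
  -- iteration 3/12 --
  FD 7: (5.761,-21.711) -> (3.95,-28.473) [heading=255, draw]
  RT 30: heading 255 -> 225
  -- iteration 4/12 --
  FD 7: (3.95,-28.473) -> (-1,-33.422) [heading=225, draw]
  RT 30: heading 225 -> 195
  -- iteration 5/12 --
  FD 7: (-1,-33.422) -> (-7.761,-35.234) [heading=195, draw]
  RT 30: heading 195 -> 165
  -- iteration 6/12 --
  FD 7: (-7.761,-35.234) -> (-14.523,-33.422) [heading=165, draw]
  RT 30: heading 165 -> 135
  -- iteration 7/12 --
  FD 7: (-14.523,-33.422) -> (-19.473,-28.473) [heading=135, draw]
  RT 30: heading 135 -> 105
  -- iteration 8/12 --
  FD 7: (-19.473,-28.473) -> (-21.284,-21.711) [heading=105, draw]
  RT 30: heading 105 -> 75
  -- iteration 9/12 --
  FD 7: (-21.284,-21.711) -> (-19.473,-14.95) [heading=75, draw]
  RT 30: heading 75 -> 45
  -- iteration 10/12 --
  FD 7: (-19.473,-14.95) -> (-14.523,-10) [heading=45, draw]
  RT 30: heading 45 -> 15
  -- iteration 11/12 --
  FD 7: (-14.523,-10) -> (-7.761,-8.188) [heading=15, draw]
  RT 30: heading 15 -> 345
  -- iteration 12/12 --
  FD 7: (-7.761,-8.188) -> (-1,-10) [heading=345, draw]
  RT 30: heading 345 -> 315
]
Final: pos=(-1,-10), heading=315, 12 segment(s) drawn

Start position: (-1, -10)
Final position: (-1, -10)
Distance = 0; < 1e-6 -> CLOSED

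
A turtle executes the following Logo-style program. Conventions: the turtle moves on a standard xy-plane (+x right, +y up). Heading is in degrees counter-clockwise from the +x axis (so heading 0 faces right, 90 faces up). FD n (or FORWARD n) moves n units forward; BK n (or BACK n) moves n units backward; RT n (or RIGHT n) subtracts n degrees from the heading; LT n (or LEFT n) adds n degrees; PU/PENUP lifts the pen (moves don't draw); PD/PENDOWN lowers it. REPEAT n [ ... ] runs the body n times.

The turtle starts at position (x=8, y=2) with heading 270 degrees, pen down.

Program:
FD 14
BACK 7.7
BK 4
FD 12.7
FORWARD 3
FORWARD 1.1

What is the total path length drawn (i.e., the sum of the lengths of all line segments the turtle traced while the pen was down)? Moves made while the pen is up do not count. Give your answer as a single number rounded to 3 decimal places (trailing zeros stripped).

Answer: 42.5

Derivation:
Executing turtle program step by step:
Start: pos=(8,2), heading=270, pen down
FD 14: (8,2) -> (8,-12) [heading=270, draw]
BK 7.7: (8,-12) -> (8,-4.3) [heading=270, draw]
BK 4: (8,-4.3) -> (8,-0.3) [heading=270, draw]
FD 12.7: (8,-0.3) -> (8,-13) [heading=270, draw]
FD 3: (8,-13) -> (8,-16) [heading=270, draw]
FD 1.1: (8,-16) -> (8,-17.1) [heading=270, draw]
Final: pos=(8,-17.1), heading=270, 6 segment(s) drawn

Segment lengths:
  seg 1: (8,2) -> (8,-12), length = 14
  seg 2: (8,-12) -> (8,-4.3), length = 7.7
  seg 3: (8,-4.3) -> (8,-0.3), length = 4
  seg 4: (8,-0.3) -> (8,-13), length = 12.7
  seg 5: (8,-13) -> (8,-16), length = 3
  seg 6: (8,-16) -> (8,-17.1), length = 1.1
Total = 42.5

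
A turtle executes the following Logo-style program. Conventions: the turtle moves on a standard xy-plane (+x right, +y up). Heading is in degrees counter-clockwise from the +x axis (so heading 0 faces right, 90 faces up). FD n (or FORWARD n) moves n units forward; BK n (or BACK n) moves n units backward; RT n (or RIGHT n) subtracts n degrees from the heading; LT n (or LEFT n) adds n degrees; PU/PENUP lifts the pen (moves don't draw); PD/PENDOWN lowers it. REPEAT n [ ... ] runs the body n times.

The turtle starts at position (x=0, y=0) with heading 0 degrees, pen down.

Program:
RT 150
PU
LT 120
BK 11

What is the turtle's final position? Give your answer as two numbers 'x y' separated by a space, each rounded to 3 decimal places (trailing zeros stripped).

Executing turtle program step by step:
Start: pos=(0,0), heading=0, pen down
RT 150: heading 0 -> 210
PU: pen up
LT 120: heading 210 -> 330
BK 11: (0,0) -> (-9.526,5.5) [heading=330, move]
Final: pos=(-9.526,5.5), heading=330, 0 segment(s) drawn

Answer: -9.526 5.5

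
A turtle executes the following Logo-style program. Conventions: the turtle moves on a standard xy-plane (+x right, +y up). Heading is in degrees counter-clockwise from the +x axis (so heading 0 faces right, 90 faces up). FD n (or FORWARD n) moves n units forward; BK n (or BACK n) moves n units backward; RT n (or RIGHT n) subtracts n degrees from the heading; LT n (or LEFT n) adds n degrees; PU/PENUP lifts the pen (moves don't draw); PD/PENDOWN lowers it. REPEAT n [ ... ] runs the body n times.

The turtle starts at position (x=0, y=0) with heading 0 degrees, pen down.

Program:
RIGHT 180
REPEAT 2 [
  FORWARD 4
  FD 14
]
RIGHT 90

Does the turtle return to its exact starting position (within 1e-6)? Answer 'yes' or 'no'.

Answer: no

Derivation:
Executing turtle program step by step:
Start: pos=(0,0), heading=0, pen down
RT 180: heading 0 -> 180
REPEAT 2 [
  -- iteration 1/2 --
  FD 4: (0,0) -> (-4,0) [heading=180, draw]
  FD 14: (-4,0) -> (-18,0) [heading=180, draw]
  -- iteration 2/2 --
  FD 4: (-18,0) -> (-22,0) [heading=180, draw]
  FD 14: (-22,0) -> (-36,0) [heading=180, draw]
]
RT 90: heading 180 -> 90
Final: pos=(-36,0), heading=90, 4 segment(s) drawn

Start position: (0, 0)
Final position: (-36, 0)
Distance = 36; >= 1e-6 -> NOT closed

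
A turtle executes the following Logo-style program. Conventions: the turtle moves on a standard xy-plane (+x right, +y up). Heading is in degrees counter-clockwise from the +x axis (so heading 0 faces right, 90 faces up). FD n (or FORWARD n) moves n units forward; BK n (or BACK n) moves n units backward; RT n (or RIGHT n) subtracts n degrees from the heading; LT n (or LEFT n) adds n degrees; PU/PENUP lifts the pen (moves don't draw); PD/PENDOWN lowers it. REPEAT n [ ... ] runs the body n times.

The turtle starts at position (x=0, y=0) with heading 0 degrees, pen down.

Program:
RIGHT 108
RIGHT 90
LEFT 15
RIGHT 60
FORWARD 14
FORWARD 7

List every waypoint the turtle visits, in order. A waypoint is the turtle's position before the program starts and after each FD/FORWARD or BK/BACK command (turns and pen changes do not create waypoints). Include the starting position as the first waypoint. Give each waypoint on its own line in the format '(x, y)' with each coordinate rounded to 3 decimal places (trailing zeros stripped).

Answer: (0, 0)
(-6.356, 12.474)
(-9.534, 18.711)

Derivation:
Executing turtle program step by step:
Start: pos=(0,0), heading=0, pen down
RT 108: heading 0 -> 252
RT 90: heading 252 -> 162
LT 15: heading 162 -> 177
RT 60: heading 177 -> 117
FD 14: (0,0) -> (-6.356,12.474) [heading=117, draw]
FD 7: (-6.356,12.474) -> (-9.534,18.711) [heading=117, draw]
Final: pos=(-9.534,18.711), heading=117, 2 segment(s) drawn
Waypoints (3 total):
(0, 0)
(-6.356, 12.474)
(-9.534, 18.711)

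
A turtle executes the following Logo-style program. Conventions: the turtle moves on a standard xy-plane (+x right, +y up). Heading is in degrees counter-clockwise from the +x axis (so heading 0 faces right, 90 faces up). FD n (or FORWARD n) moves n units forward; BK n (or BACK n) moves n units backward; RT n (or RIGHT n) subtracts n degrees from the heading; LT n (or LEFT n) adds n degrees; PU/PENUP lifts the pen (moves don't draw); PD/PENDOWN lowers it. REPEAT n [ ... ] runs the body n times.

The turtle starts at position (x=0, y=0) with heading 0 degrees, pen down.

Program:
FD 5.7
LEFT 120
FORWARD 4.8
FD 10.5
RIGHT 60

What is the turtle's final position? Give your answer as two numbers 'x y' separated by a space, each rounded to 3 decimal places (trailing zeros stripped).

Answer: -1.95 13.25

Derivation:
Executing turtle program step by step:
Start: pos=(0,0), heading=0, pen down
FD 5.7: (0,0) -> (5.7,0) [heading=0, draw]
LT 120: heading 0 -> 120
FD 4.8: (5.7,0) -> (3.3,4.157) [heading=120, draw]
FD 10.5: (3.3,4.157) -> (-1.95,13.25) [heading=120, draw]
RT 60: heading 120 -> 60
Final: pos=(-1.95,13.25), heading=60, 3 segment(s) drawn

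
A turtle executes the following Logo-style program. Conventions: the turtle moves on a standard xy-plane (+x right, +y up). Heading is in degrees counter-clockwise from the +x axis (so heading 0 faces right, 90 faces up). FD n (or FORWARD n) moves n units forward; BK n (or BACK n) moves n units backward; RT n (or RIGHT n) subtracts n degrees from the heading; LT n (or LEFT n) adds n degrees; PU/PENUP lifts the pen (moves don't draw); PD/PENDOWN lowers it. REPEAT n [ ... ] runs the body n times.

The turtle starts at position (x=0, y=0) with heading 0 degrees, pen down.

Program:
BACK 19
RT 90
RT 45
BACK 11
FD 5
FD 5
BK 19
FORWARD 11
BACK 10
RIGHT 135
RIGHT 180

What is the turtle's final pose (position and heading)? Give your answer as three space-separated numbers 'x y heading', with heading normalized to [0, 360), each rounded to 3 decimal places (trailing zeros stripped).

Executing turtle program step by step:
Start: pos=(0,0), heading=0, pen down
BK 19: (0,0) -> (-19,0) [heading=0, draw]
RT 90: heading 0 -> 270
RT 45: heading 270 -> 225
BK 11: (-19,0) -> (-11.222,7.778) [heading=225, draw]
FD 5: (-11.222,7.778) -> (-14.757,4.243) [heading=225, draw]
FD 5: (-14.757,4.243) -> (-18.293,0.707) [heading=225, draw]
BK 19: (-18.293,0.707) -> (-4.858,14.142) [heading=225, draw]
FD 11: (-4.858,14.142) -> (-12.636,6.364) [heading=225, draw]
BK 10: (-12.636,6.364) -> (-5.565,13.435) [heading=225, draw]
RT 135: heading 225 -> 90
RT 180: heading 90 -> 270
Final: pos=(-5.565,13.435), heading=270, 7 segment(s) drawn

Answer: -5.565 13.435 270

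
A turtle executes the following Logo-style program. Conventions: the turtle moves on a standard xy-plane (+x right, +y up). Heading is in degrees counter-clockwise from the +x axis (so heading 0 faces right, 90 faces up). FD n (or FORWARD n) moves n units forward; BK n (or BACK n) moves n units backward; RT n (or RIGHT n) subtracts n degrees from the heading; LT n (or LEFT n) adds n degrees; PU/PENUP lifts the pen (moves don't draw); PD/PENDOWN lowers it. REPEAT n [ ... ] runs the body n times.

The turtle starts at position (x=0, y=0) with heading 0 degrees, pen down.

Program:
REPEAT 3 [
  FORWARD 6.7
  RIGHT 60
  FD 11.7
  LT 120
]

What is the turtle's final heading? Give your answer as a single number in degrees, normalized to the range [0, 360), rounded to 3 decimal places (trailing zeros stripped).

Executing turtle program step by step:
Start: pos=(0,0), heading=0, pen down
REPEAT 3 [
  -- iteration 1/3 --
  FD 6.7: (0,0) -> (6.7,0) [heading=0, draw]
  RT 60: heading 0 -> 300
  FD 11.7: (6.7,0) -> (12.55,-10.132) [heading=300, draw]
  LT 120: heading 300 -> 60
  -- iteration 2/3 --
  FD 6.7: (12.55,-10.132) -> (15.9,-4.33) [heading=60, draw]
  RT 60: heading 60 -> 0
  FD 11.7: (15.9,-4.33) -> (27.6,-4.33) [heading=0, draw]
  LT 120: heading 0 -> 120
  -- iteration 3/3 --
  FD 6.7: (27.6,-4.33) -> (24.25,1.472) [heading=120, draw]
  RT 60: heading 120 -> 60
  FD 11.7: (24.25,1.472) -> (30.1,11.605) [heading=60, draw]
  LT 120: heading 60 -> 180
]
Final: pos=(30.1,11.605), heading=180, 6 segment(s) drawn

Answer: 180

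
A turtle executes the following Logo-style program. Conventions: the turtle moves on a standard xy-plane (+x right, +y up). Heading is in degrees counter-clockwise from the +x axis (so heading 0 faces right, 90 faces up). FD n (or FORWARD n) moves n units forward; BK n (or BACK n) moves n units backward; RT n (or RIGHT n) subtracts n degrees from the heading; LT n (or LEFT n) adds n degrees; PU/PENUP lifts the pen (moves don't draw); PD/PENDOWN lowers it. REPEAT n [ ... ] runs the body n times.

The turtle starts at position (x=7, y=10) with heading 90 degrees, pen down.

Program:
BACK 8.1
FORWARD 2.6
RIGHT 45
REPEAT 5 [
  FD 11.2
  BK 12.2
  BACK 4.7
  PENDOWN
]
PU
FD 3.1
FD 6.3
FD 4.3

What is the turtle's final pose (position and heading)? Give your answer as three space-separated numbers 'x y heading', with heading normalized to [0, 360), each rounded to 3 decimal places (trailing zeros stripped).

Executing turtle program step by step:
Start: pos=(7,10), heading=90, pen down
BK 8.1: (7,10) -> (7,1.9) [heading=90, draw]
FD 2.6: (7,1.9) -> (7,4.5) [heading=90, draw]
RT 45: heading 90 -> 45
REPEAT 5 [
  -- iteration 1/5 --
  FD 11.2: (7,4.5) -> (14.92,12.42) [heading=45, draw]
  BK 12.2: (14.92,12.42) -> (6.293,3.793) [heading=45, draw]
  BK 4.7: (6.293,3.793) -> (2.969,0.469) [heading=45, draw]
  PD: pen down
  -- iteration 2/5 --
  FD 11.2: (2.969,0.469) -> (10.889,8.389) [heading=45, draw]
  BK 12.2: (10.889,8.389) -> (2.262,-0.238) [heading=45, draw]
  BK 4.7: (2.262,-0.238) -> (-1.061,-3.561) [heading=45, draw]
  PD: pen down
  -- iteration 3/5 --
  FD 11.2: (-1.061,-3.561) -> (6.859,4.359) [heading=45, draw]
  BK 12.2: (6.859,4.359) -> (-1.768,-4.268) [heading=45, draw]
  BK 4.7: (-1.768,-4.268) -> (-5.092,-7.592) [heading=45, draw]
  PD: pen down
  -- iteration 4/5 --
  FD 11.2: (-5.092,-7.592) -> (2.828,0.328) [heading=45, draw]
  BK 12.2: (2.828,0.328) -> (-5.799,-8.299) [heading=45, draw]
  BK 4.7: (-5.799,-8.299) -> (-9.122,-11.622) [heading=45, draw]
  PD: pen down
  -- iteration 5/5 --
  FD 11.2: (-9.122,-11.622) -> (-1.202,-3.702) [heading=45, draw]
  BK 12.2: (-1.202,-3.702) -> (-9.829,-12.329) [heading=45, draw]
  BK 4.7: (-9.829,-12.329) -> (-13.153,-15.653) [heading=45, draw]
  PD: pen down
]
PU: pen up
FD 3.1: (-13.153,-15.653) -> (-10.961,-13.461) [heading=45, move]
FD 6.3: (-10.961,-13.461) -> (-6.506,-9.006) [heading=45, move]
FD 4.3: (-6.506,-9.006) -> (-3.465,-5.965) [heading=45, move]
Final: pos=(-3.465,-5.965), heading=45, 17 segment(s) drawn

Answer: -3.465 -5.965 45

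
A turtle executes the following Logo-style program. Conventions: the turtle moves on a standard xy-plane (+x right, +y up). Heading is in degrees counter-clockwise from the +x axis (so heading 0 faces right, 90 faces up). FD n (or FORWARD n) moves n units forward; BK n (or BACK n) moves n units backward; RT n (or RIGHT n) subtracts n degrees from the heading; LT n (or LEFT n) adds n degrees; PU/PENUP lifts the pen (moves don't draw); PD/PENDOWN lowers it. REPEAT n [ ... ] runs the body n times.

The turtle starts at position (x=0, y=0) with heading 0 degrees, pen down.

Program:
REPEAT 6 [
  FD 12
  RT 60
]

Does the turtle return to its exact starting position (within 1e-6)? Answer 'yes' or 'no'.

Executing turtle program step by step:
Start: pos=(0,0), heading=0, pen down
REPEAT 6 [
  -- iteration 1/6 --
  FD 12: (0,0) -> (12,0) [heading=0, draw]
  RT 60: heading 0 -> 300
  -- iteration 2/6 --
  FD 12: (12,0) -> (18,-10.392) [heading=300, draw]
  RT 60: heading 300 -> 240
  -- iteration 3/6 --
  FD 12: (18,-10.392) -> (12,-20.785) [heading=240, draw]
  RT 60: heading 240 -> 180
  -- iteration 4/6 --
  FD 12: (12,-20.785) -> (0,-20.785) [heading=180, draw]
  RT 60: heading 180 -> 120
  -- iteration 5/6 --
  FD 12: (0,-20.785) -> (-6,-10.392) [heading=120, draw]
  RT 60: heading 120 -> 60
  -- iteration 6/6 --
  FD 12: (-6,-10.392) -> (0,0) [heading=60, draw]
  RT 60: heading 60 -> 0
]
Final: pos=(0,0), heading=0, 6 segment(s) drawn

Start position: (0, 0)
Final position: (0, 0)
Distance = 0; < 1e-6 -> CLOSED

Answer: yes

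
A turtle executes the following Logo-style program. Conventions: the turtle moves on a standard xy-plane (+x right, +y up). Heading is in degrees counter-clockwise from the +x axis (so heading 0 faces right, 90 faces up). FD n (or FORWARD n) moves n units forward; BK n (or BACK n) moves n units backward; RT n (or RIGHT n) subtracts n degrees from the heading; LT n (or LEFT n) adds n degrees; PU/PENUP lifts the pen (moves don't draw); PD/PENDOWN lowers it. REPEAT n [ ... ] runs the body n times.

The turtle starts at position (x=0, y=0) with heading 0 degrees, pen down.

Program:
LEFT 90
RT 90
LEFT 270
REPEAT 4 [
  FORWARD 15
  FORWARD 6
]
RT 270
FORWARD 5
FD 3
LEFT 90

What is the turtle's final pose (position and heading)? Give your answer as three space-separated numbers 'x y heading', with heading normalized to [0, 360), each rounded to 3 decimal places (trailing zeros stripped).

Executing turtle program step by step:
Start: pos=(0,0), heading=0, pen down
LT 90: heading 0 -> 90
RT 90: heading 90 -> 0
LT 270: heading 0 -> 270
REPEAT 4 [
  -- iteration 1/4 --
  FD 15: (0,0) -> (0,-15) [heading=270, draw]
  FD 6: (0,-15) -> (0,-21) [heading=270, draw]
  -- iteration 2/4 --
  FD 15: (0,-21) -> (0,-36) [heading=270, draw]
  FD 6: (0,-36) -> (0,-42) [heading=270, draw]
  -- iteration 3/4 --
  FD 15: (0,-42) -> (0,-57) [heading=270, draw]
  FD 6: (0,-57) -> (0,-63) [heading=270, draw]
  -- iteration 4/4 --
  FD 15: (0,-63) -> (0,-78) [heading=270, draw]
  FD 6: (0,-78) -> (0,-84) [heading=270, draw]
]
RT 270: heading 270 -> 0
FD 5: (0,-84) -> (5,-84) [heading=0, draw]
FD 3: (5,-84) -> (8,-84) [heading=0, draw]
LT 90: heading 0 -> 90
Final: pos=(8,-84), heading=90, 10 segment(s) drawn

Answer: 8 -84 90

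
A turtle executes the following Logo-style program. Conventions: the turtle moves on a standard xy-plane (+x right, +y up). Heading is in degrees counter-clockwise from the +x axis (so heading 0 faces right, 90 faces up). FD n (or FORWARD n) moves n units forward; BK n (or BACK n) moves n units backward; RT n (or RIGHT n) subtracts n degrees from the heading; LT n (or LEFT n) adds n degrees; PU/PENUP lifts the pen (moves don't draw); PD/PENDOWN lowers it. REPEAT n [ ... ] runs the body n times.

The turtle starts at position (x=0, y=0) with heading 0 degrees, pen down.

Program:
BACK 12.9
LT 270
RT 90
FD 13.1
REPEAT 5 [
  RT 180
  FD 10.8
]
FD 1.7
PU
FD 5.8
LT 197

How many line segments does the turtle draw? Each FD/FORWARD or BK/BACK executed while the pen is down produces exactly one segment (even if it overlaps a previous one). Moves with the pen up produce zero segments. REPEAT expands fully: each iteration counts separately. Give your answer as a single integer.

Executing turtle program step by step:
Start: pos=(0,0), heading=0, pen down
BK 12.9: (0,0) -> (-12.9,0) [heading=0, draw]
LT 270: heading 0 -> 270
RT 90: heading 270 -> 180
FD 13.1: (-12.9,0) -> (-26,0) [heading=180, draw]
REPEAT 5 [
  -- iteration 1/5 --
  RT 180: heading 180 -> 0
  FD 10.8: (-26,0) -> (-15.2,0) [heading=0, draw]
  -- iteration 2/5 --
  RT 180: heading 0 -> 180
  FD 10.8: (-15.2,0) -> (-26,0) [heading=180, draw]
  -- iteration 3/5 --
  RT 180: heading 180 -> 0
  FD 10.8: (-26,0) -> (-15.2,0) [heading=0, draw]
  -- iteration 4/5 --
  RT 180: heading 0 -> 180
  FD 10.8: (-15.2,0) -> (-26,0) [heading=180, draw]
  -- iteration 5/5 --
  RT 180: heading 180 -> 0
  FD 10.8: (-26,0) -> (-15.2,0) [heading=0, draw]
]
FD 1.7: (-15.2,0) -> (-13.5,0) [heading=0, draw]
PU: pen up
FD 5.8: (-13.5,0) -> (-7.7,0) [heading=0, move]
LT 197: heading 0 -> 197
Final: pos=(-7.7,0), heading=197, 8 segment(s) drawn
Segments drawn: 8

Answer: 8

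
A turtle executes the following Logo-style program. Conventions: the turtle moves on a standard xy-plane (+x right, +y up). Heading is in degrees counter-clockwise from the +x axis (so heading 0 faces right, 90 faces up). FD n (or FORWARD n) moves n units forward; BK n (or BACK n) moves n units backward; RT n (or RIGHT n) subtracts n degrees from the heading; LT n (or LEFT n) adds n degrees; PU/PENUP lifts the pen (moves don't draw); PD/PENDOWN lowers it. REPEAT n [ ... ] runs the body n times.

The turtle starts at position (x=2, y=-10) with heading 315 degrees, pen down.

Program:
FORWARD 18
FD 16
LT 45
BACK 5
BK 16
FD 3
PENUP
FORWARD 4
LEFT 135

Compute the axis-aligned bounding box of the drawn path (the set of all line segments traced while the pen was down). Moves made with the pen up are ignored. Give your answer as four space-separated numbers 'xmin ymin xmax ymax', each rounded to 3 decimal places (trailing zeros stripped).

Answer: 2 -34.042 26.042 -10

Derivation:
Executing turtle program step by step:
Start: pos=(2,-10), heading=315, pen down
FD 18: (2,-10) -> (14.728,-22.728) [heading=315, draw]
FD 16: (14.728,-22.728) -> (26.042,-34.042) [heading=315, draw]
LT 45: heading 315 -> 0
BK 5: (26.042,-34.042) -> (21.042,-34.042) [heading=0, draw]
BK 16: (21.042,-34.042) -> (5.042,-34.042) [heading=0, draw]
FD 3: (5.042,-34.042) -> (8.042,-34.042) [heading=0, draw]
PU: pen up
FD 4: (8.042,-34.042) -> (12.042,-34.042) [heading=0, move]
LT 135: heading 0 -> 135
Final: pos=(12.042,-34.042), heading=135, 5 segment(s) drawn

Segment endpoints: x in {2, 5.042, 8.042, 14.728, 21.042, 26.042}, y in {-34.042, -34.042, -22.728, -10}
xmin=2, ymin=-34.042, xmax=26.042, ymax=-10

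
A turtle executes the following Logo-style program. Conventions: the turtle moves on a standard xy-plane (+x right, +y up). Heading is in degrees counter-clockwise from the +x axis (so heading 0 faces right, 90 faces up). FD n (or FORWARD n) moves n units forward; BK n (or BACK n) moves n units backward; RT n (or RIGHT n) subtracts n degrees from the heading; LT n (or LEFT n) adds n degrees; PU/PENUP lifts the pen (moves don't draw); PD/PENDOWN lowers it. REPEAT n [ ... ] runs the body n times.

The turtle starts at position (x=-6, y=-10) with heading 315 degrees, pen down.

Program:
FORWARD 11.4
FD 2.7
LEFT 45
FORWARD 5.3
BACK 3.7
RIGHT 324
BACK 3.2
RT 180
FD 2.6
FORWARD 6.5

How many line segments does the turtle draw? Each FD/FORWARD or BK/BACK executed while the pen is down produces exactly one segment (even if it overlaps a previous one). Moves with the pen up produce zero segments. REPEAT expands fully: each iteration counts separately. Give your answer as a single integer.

Answer: 7

Derivation:
Executing turtle program step by step:
Start: pos=(-6,-10), heading=315, pen down
FD 11.4: (-6,-10) -> (2.061,-18.061) [heading=315, draw]
FD 2.7: (2.061,-18.061) -> (3.97,-19.97) [heading=315, draw]
LT 45: heading 315 -> 0
FD 5.3: (3.97,-19.97) -> (9.27,-19.97) [heading=0, draw]
BK 3.7: (9.27,-19.97) -> (5.57,-19.97) [heading=0, draw]
RT 324: heading 0 -> 36
BK 3.2: (5.57,-19.97) -> (2.981,-21.851) [heading=36, draw]
RT 180: heading 36 -> 216
FD 2.6: (2.981,-21.851) -> (0.878,-23.379) [heading=216, draw]
FD 6.5: (0.878,-23.379) -> (-4.381,-27.2) [heading=216, draw]
Final: pos=(-4.381,-27.2), heading=216, 7 segment(s) drawn
Segments drawn: 7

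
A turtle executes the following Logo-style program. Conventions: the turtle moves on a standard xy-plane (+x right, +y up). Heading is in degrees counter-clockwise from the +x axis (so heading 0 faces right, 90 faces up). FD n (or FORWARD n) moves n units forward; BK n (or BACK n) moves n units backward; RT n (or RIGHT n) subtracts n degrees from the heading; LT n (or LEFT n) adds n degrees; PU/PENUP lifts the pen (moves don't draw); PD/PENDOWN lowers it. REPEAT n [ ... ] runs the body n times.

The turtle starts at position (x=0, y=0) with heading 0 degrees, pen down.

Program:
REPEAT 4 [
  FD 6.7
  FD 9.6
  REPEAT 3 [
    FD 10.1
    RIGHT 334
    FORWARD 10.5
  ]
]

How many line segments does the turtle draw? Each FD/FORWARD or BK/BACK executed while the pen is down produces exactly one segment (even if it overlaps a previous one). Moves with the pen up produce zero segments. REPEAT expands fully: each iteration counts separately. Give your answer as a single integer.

Answer: 32

Derivation:
Executing turtle program step by step:
Start: pos=(0,0), heading=0, pen down
REPEAT 4 [
  -- iteration 1/4 --
  FD 6.7: (0,0) -> (6.7,0) [heading=0, draw]
  FD 9.6: (6.7,0) -> (16.3,0) [heading=0, draw]
  REPEAT 3 [
    -- iteration 1/3 --
    FD 10.1: (16.3,0) -> (26.4,0) [heading=0, draw]
    RT 334: heading 0 -> 26
    FD 10.5: (26.4,0) -> (35.837,4.603) [heading=26, draw]
    -- iteration 2/3 --
    FD 10.1: (35.837,4.603) -> (44.915,9.03) [heading=26, draw]
    RT 334: heading 26 -> 52
    FD 10.5: (44.915,9.03) -> (51.38,17.305) [heading=52, draw]
    -- iteration 3/3 --
    FD 10.1: (51.38,17.305) -> (57.598,25.263) [heading=52, draw]
    RT 334: heading 52 -> 78
    FD 10.5: (57.598,25.263) -> (59.781,35.534) [heading=78, draw]
  ]
  -- iteration 2/4 --
  FD 6.7: (59.781,35.534) -> (61.174,42.088) [heading=78, draw]
  FD 9.6: (61.174,42.088) -> (63.17,51.478) [heading=78, draw]
  REPEAT 3 [
    -- iteration 1/3 --
    FD 10.1: (63.17,51.478) -> (65.27,61.357) [heading=78, draw]
    RT 334: heading 78 -> 104
    FD 10.5: (65.27,61.357) -> (62.73,71.545) [heading=104, draw]
    -- iteration 2/3 --
    FD 10.1: (62.73,71.545) -> (60.286,81.345) [heading=104, draw]
    RT 334: heading 104 -> 130
    FD 10.5: (60.286,81.345) -> (53.537,89.389) [heading=130, draw]
    -- iteration 3/3 --
    FD 10.1: (53.537,89.389) -> (47.045,97.126) [heading=130, draw]
    RT 334: heading 130 -> 156
    FD 10.5: (47.045,97.126) -> (37.452,101.396) [heading=156, draw]
  ]
  -- iteration 3/4 --
  FD 6.7: (37.452,101.396) -> (31.332,104.122) [heading=156, draw]
  FD 9.6: (31.332,104.122) -> (22.562,108.026) [heading=156, draw]
  REPEAT 3 [
    -- iteration 1/3 --
    FD 10.1: (22.562,108.026) -> (13.335,112.134) [heading=156, draw]
    RT 334: heading 156 -> 182
    FD 10.5: (13.335,112.134) -> (2.841,111.768) [heading=182, draw]
    -- iteration 2/3 --
    FD 10.1: (2.841,111.768) -> (-7.253,111.415) [heading=182, draw]
    RT 334: heading 182 -> 208
    FD 10.5: (-7.253,111.415) -> (-16.524,106.486) [heading=208, draw]
    -- iteration 3/3 --
    FD 10.1: (-16.524,106.486) -> (-25.441,101.744) [heading=208, draw]
    RT 334: heading 208 -> 234
    FD 10.5: (-25.441,101.744) -> (-31.613,93.25) [heading=234, draw]
  ]
  -- iteration 4/4 --
  FD 6.7: (-31.613,93.25) -> (-35.551,87.829) [heading=234, draw]
  FD 9.6: (-35.551,87.829) -> (-41.194,80.063) [heading=234, draw]
  REPEAT 3 [
    -- iteration 1/3 --
    FD 10.1: (-41.194,80.063) -> (-47.131,71.892) [heading=234, draw]
    RT 334: heading 234 -> 260
    FD 10.5: (-47.131,71.892) -> (-48.954,61.551) [heading=260, draw]
    -- iteration 2/3 --
    FD 10.1: (-48.954,61.551) -> (-50.708,51.604) [heading=260, draw]
    RT 334: heading 260 -> 286
    FD 10.5: (-50.708,51.604) -> (-47.814,41.511) [heading=286, draw]
    -- iteration 3/3 --
    FD 10.1: (-47.814,41.511) -> (-45.03,31.803) [heading=286, draw]
    RT 334: heading 286 -> 312
    FD 10.5: (-45.03,31.803) -> (-38.004,23.999) [heading=312, draw]
  ]
]
Final: pos=(-38.004,23.999), heading=312, 32 segment(s) drawn
Segments drawn: 32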